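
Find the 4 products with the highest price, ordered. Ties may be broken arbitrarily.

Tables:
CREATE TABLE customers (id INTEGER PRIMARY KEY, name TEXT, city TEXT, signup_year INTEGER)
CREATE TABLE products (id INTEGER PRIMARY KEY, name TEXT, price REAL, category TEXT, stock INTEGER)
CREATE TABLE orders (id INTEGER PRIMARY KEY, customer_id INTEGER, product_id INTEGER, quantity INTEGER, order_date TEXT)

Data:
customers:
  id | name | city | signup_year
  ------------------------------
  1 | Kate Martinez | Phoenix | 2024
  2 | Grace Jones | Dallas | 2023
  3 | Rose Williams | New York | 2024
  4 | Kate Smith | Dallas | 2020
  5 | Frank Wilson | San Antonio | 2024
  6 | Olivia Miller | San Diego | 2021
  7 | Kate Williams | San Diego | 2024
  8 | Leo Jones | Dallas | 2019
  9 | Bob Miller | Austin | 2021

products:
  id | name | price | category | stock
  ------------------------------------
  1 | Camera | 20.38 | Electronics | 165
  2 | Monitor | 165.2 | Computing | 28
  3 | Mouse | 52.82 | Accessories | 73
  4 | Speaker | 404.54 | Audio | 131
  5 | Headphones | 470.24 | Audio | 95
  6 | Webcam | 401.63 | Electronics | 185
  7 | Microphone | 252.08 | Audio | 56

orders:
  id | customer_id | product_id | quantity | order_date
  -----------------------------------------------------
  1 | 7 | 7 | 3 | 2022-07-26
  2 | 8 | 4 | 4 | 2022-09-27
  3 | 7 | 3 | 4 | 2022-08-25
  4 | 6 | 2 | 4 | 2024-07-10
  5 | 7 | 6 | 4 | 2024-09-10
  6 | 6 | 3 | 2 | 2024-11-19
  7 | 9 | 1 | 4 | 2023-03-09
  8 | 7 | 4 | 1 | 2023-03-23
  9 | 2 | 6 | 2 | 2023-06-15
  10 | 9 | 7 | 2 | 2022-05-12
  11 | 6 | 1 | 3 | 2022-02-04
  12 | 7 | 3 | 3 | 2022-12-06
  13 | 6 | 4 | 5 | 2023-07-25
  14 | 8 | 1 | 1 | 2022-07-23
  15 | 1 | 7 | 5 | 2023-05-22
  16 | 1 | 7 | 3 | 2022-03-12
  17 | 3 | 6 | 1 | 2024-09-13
SELECT name, price FROM products ORDER BY price DESC LIMIT 4

Execution result:
name | price
Headphones | 470.24
Speaker | 404.54
Webcam | 401.63
Microphone | 252.08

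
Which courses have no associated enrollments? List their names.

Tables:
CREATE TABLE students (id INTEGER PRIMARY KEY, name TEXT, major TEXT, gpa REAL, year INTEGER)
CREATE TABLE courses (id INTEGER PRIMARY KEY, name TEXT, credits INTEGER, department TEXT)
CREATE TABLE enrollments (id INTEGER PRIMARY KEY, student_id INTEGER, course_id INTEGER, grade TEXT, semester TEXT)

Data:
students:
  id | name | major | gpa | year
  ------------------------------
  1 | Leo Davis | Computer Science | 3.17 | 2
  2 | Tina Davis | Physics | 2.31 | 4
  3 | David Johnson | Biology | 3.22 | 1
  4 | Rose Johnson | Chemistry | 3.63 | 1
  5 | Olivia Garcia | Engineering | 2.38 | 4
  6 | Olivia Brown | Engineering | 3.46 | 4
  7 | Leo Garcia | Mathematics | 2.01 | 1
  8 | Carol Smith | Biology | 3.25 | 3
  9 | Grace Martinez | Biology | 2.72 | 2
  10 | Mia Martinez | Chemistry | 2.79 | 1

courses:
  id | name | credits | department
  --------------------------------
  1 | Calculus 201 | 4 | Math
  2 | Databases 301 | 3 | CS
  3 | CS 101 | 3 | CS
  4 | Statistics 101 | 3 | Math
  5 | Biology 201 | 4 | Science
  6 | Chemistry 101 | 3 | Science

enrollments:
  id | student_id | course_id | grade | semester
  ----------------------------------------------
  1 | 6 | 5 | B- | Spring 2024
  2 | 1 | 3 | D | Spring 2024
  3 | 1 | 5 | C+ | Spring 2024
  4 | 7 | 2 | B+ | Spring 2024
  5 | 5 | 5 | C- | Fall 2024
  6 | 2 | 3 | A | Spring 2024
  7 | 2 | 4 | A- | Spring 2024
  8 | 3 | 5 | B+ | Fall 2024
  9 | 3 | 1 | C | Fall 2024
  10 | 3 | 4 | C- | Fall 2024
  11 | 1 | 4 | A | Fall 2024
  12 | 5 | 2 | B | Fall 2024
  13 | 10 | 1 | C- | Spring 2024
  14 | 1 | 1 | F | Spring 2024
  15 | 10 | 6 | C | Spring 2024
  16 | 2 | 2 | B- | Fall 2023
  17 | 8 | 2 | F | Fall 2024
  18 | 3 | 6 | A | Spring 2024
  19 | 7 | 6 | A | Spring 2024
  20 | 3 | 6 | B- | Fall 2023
SELECT p.name FROM courses p LEFT JOIN enrollments c ON c.course_id = p.id WHERE c.id IS NULL

Execution result:
(no rows)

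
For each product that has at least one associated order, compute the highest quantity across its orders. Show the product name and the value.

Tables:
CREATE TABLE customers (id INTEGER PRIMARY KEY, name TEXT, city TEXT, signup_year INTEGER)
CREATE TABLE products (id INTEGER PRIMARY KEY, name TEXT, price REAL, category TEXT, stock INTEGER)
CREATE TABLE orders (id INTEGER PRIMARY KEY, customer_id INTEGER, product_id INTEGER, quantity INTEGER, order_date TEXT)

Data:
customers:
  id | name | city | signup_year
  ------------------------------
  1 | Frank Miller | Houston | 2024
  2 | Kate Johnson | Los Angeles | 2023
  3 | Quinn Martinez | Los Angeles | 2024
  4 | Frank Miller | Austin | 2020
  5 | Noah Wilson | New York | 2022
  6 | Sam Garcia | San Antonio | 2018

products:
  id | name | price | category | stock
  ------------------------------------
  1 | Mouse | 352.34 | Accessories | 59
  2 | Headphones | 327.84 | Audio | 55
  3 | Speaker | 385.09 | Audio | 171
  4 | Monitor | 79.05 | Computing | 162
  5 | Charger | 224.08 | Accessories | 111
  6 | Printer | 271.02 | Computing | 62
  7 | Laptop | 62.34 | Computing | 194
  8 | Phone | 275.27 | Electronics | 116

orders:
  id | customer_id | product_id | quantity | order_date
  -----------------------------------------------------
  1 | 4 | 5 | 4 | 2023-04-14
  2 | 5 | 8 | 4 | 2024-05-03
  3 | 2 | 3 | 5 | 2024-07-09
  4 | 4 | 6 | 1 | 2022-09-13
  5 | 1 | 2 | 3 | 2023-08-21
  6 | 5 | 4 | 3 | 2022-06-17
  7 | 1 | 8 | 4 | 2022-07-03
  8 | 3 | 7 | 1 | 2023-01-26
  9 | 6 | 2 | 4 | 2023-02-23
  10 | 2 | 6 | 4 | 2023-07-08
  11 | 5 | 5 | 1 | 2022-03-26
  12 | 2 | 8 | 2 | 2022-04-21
SELECT p.name, MAX(c.quantity) AS max_quantity FROM orders c JOIN products p ON c.product_id = p.id GROUP BY p.id, p.name

Execution result:
name | max_quantity
Headphones | 4
Speaker | 5
Monitor | 3
Charger | 4
Printer | 4
Laptop | 1
Phone | 4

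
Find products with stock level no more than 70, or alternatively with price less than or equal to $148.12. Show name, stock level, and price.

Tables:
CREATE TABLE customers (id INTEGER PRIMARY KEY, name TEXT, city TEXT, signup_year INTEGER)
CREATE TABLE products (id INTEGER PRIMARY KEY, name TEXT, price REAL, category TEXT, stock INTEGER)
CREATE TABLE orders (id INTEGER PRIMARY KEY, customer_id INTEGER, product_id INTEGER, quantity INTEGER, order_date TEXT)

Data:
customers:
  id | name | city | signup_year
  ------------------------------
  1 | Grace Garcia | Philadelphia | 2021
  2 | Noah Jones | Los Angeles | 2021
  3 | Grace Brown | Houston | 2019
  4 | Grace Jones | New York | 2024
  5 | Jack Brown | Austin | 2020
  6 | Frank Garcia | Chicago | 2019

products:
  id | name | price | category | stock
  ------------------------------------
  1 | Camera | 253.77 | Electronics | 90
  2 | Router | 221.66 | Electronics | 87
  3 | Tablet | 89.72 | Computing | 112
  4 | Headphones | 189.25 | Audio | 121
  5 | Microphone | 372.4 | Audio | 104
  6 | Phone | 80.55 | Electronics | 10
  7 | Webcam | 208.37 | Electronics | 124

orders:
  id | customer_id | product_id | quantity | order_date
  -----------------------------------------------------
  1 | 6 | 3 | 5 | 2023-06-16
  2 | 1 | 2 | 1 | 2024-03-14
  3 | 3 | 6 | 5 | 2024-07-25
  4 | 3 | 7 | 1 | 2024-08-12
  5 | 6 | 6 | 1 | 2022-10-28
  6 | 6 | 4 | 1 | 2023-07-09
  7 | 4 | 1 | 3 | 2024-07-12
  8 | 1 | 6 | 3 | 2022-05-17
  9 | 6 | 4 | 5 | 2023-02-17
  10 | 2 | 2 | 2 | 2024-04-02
SELECT name, stock, price FROM products WHERE stock <= 70 OR price <= 148.12

Execution result:
name | stock | price
Tablet | 112 | 89.72
Phone | 10 | 80.55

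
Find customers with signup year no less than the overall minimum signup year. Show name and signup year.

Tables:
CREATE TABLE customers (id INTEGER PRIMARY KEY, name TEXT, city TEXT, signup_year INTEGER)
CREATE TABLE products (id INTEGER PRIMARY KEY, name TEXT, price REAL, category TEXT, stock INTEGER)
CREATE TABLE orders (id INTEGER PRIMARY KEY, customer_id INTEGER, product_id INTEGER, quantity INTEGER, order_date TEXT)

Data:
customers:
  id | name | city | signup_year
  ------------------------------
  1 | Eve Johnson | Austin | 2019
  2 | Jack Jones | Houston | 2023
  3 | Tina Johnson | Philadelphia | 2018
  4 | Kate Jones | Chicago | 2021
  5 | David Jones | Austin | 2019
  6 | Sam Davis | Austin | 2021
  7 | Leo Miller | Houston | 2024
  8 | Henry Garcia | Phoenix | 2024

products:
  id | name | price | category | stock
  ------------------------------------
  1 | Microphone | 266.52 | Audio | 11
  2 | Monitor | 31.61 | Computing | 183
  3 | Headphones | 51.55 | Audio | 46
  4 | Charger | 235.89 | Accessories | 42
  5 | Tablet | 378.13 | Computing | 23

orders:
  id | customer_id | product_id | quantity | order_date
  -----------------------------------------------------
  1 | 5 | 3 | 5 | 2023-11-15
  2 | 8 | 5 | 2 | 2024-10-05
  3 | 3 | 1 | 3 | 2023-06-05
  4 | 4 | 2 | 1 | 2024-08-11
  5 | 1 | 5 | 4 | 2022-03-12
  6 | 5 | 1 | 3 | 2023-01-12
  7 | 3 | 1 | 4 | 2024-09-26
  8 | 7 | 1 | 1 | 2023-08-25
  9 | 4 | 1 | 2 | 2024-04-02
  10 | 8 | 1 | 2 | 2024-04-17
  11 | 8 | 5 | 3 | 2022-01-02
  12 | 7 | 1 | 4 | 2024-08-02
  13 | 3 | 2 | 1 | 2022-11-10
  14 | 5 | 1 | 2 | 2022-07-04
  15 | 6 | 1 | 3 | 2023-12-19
SELECT name, signup_year FROM customers WHERE signup_year >= (SELECT MIN(signup_year) FROM customers)

Execution result:
name | signup_year
Eve Johnson | 2019
Jack Jones | 2023
Tina Johnson | 2018
Kate Jones | 2021
David Jones | 2019
Sam Davis | 2021
Leo Miller | 2024
Henry Garcia | 2024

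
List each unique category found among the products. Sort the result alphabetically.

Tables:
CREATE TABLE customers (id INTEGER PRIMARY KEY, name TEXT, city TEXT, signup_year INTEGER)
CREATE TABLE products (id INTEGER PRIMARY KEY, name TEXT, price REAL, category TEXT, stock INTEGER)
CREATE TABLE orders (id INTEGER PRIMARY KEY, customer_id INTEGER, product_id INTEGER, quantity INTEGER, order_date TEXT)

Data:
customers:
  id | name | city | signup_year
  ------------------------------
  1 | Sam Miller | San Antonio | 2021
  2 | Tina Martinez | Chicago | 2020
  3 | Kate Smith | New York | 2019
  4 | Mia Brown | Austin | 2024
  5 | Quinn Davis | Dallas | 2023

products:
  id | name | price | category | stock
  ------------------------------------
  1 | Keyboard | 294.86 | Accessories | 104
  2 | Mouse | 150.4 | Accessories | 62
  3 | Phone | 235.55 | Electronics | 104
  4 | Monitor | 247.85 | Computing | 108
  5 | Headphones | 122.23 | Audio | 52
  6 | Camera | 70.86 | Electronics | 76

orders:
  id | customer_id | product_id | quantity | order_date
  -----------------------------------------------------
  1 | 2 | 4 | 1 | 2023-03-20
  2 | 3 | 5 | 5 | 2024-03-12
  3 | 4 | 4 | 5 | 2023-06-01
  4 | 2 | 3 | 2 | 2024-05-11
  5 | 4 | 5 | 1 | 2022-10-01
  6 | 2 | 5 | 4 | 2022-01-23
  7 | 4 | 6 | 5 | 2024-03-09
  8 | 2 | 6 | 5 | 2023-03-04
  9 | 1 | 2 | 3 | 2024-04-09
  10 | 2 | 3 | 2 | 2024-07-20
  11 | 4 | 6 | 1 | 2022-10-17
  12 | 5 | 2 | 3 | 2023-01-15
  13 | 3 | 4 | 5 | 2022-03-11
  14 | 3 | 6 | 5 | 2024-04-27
SELECT DISTINCT category FROM products ORDER BY category

Execution result:
category
Accessories
Audio
Computing
Electronics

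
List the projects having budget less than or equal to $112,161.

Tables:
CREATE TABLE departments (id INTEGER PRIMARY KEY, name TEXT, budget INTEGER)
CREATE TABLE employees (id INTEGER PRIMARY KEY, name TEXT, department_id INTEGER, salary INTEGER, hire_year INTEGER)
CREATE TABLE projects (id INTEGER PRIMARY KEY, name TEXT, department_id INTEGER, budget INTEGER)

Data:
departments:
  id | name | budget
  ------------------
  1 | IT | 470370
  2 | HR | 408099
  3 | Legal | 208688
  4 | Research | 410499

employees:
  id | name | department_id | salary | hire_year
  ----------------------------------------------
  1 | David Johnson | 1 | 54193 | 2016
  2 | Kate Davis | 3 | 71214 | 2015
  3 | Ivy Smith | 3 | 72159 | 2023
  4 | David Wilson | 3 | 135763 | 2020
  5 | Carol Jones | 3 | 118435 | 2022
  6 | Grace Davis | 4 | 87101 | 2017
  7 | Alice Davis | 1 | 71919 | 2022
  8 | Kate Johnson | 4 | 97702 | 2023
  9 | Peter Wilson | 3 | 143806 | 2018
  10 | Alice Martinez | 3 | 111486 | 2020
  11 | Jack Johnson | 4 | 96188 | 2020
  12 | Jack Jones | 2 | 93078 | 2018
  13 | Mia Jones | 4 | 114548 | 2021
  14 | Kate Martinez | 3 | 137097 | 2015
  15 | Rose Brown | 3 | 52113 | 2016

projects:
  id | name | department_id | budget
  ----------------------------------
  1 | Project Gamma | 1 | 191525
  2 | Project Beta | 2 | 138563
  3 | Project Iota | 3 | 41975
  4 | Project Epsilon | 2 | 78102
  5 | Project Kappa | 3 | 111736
SELECT name, budget FROM projects WHERE budget <= 112161

Execution result:
name | budget
Project Iota | 41975
Project Epsilon | 78102
Project Kappa | 111736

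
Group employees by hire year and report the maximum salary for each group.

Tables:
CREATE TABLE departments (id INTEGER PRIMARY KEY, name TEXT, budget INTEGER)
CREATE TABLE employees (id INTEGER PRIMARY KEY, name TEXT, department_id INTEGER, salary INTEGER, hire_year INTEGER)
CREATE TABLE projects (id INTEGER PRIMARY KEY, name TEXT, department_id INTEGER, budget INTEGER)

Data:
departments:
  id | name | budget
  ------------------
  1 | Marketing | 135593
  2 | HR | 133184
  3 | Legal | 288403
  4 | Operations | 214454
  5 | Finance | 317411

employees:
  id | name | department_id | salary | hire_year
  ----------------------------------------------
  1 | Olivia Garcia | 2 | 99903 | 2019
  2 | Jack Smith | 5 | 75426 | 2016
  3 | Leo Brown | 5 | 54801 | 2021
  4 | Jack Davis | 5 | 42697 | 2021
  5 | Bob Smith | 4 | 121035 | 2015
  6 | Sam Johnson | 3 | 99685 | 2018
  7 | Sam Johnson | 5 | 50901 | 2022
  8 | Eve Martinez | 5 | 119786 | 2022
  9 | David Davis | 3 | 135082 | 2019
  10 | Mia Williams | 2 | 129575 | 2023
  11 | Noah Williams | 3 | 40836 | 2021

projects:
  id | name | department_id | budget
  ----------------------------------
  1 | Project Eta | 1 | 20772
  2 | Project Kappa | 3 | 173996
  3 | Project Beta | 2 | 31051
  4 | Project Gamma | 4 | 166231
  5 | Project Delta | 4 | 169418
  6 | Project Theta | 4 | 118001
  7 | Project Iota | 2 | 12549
SELECT hire_year, MAX(salary) AS max_salary FROM employees GROUP BY hire_year

Execution result:
hire_year | max_salary
2015 | 121035
2016 | 75426
2018 | 99685
2019 | 135082
2021 | 54801
2022 | 119786
2023 | 129575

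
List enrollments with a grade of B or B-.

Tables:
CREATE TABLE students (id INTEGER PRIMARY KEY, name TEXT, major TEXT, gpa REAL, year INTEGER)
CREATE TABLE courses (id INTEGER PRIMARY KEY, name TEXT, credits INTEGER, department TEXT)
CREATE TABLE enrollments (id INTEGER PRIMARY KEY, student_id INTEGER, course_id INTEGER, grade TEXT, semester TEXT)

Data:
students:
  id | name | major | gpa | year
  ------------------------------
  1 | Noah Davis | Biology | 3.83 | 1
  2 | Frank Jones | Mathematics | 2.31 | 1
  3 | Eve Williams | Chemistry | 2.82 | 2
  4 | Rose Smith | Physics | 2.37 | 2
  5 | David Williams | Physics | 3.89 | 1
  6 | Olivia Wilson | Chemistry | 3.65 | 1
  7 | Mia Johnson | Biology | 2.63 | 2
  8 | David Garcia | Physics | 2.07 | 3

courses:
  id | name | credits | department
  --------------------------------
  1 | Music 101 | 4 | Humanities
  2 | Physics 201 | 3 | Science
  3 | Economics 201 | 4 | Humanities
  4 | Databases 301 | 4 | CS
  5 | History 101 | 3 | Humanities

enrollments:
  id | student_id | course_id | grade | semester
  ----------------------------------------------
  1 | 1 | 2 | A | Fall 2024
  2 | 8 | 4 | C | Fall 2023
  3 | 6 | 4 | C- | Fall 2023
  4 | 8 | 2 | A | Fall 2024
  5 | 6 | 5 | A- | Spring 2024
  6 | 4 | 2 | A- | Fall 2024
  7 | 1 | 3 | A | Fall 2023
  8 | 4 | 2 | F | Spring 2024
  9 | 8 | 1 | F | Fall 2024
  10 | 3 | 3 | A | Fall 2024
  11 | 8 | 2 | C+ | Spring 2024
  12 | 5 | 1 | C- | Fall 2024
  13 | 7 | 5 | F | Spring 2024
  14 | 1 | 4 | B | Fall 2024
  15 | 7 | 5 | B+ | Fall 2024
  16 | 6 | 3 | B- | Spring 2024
SELECT id, grade FROM enrollments WHERE grade IN ('B', 'B-')

Execution result:
id | grade
14 | B
16 | B-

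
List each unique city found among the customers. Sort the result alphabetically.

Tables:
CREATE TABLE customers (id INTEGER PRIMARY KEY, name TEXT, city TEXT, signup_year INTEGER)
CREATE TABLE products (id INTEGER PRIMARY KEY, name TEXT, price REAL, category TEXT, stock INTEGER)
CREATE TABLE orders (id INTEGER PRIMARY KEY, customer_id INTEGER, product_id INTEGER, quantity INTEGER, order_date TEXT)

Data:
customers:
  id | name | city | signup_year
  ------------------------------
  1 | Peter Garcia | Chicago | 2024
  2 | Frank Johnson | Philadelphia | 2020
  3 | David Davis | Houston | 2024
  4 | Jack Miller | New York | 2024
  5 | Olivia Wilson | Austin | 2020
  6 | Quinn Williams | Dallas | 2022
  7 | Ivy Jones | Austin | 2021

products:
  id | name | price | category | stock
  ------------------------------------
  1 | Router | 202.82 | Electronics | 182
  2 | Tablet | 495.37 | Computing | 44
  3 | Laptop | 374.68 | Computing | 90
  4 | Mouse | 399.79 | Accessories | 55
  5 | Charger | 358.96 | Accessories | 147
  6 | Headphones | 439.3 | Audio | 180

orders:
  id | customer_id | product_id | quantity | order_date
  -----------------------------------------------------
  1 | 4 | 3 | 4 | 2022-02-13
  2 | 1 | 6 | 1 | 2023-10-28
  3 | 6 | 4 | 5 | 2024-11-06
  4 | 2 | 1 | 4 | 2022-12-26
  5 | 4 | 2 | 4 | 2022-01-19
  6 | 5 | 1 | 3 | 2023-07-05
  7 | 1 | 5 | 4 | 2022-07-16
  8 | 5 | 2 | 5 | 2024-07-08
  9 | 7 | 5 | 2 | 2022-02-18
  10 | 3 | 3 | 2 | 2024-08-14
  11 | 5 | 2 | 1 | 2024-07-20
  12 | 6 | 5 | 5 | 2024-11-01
SELECT DISTINCT city FROM customers ORDER BY city

Execution result:
city
Austin
Chicago
Dallas
Houston
New York
Philadelphia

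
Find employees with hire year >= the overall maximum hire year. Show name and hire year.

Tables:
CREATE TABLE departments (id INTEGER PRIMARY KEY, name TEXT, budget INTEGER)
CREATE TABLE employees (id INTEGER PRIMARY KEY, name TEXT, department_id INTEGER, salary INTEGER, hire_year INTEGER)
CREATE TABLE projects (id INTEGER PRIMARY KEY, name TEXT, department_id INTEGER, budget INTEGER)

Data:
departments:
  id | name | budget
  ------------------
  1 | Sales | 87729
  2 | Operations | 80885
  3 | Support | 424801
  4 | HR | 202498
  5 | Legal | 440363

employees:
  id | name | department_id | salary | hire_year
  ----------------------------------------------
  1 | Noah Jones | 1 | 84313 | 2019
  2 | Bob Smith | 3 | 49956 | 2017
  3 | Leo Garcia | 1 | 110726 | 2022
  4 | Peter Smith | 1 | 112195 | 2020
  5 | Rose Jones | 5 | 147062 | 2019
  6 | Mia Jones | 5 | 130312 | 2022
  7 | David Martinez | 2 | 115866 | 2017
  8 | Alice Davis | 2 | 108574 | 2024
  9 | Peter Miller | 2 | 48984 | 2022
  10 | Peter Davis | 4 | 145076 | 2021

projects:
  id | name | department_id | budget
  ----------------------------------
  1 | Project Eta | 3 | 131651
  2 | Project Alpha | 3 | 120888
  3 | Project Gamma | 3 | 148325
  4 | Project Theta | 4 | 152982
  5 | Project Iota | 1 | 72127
SELECT name, hire_year FROM employees WHERE hire_year >= (SELECT MAX(hire_year) FROM employees)

Execution result:
name | hire_year
Alice Davis | 2024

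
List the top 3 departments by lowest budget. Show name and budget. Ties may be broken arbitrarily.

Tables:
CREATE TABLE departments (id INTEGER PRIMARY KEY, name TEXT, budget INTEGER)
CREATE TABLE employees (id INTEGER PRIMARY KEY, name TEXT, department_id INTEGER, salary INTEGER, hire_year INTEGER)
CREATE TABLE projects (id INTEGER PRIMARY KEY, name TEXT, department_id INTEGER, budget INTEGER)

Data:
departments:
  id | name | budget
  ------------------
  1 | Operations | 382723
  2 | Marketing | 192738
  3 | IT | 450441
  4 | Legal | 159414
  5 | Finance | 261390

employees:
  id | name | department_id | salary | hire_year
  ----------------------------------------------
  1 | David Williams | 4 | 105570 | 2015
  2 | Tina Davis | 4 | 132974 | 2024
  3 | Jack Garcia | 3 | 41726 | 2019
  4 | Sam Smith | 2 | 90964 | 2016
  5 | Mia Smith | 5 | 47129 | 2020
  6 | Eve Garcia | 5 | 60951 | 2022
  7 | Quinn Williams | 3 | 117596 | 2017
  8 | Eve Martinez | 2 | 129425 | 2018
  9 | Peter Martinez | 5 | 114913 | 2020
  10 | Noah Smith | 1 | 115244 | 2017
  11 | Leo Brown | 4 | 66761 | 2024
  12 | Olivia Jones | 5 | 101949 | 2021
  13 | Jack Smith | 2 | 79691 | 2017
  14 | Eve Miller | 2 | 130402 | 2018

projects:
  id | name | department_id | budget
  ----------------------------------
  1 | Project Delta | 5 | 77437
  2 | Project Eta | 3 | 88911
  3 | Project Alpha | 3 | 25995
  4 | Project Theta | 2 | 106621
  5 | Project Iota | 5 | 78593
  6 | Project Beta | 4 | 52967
SELECT name, budget FROM departments ORDER BY budget ASC LIMIT 3

Execution result:
name | budget
Legal | 159414
Marketing | 192738
Finance | 261390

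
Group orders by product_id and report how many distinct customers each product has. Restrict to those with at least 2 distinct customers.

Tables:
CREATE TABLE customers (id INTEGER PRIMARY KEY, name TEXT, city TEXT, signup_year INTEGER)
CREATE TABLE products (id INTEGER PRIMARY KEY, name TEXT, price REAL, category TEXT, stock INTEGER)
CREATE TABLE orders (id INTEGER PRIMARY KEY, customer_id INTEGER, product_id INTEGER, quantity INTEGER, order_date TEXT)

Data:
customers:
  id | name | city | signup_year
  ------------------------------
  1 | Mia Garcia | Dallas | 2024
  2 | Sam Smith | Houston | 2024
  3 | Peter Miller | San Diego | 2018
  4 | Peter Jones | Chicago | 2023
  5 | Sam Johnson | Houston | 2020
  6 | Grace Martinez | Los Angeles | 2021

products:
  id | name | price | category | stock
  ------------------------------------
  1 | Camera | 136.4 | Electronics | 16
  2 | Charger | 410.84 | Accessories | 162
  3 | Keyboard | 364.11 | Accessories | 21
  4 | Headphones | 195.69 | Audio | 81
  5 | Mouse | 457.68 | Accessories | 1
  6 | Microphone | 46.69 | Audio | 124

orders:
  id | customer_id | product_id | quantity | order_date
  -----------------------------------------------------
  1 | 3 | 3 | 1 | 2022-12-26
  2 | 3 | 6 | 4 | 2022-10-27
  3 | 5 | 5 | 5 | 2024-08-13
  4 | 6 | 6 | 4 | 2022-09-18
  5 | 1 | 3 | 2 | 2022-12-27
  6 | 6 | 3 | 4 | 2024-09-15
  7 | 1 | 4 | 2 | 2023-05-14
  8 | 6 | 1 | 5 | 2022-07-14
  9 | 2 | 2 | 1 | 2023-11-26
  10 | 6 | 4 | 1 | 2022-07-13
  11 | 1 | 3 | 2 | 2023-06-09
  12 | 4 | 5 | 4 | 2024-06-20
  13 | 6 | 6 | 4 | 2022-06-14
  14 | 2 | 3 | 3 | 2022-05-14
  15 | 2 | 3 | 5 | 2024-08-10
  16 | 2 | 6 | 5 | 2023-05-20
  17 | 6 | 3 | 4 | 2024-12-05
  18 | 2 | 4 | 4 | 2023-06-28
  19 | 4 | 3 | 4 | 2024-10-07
SELECT product_id, COUNT(DISTINCT customer_id) AS distinct_customer_count FROM orders GROUP BY product_id HAVING COUNT(DISTINCT customer_id) >= 2

Execution result:
product_id | distinct_customer_count
3 | 5
4 | 3
5 | 2
6 | 3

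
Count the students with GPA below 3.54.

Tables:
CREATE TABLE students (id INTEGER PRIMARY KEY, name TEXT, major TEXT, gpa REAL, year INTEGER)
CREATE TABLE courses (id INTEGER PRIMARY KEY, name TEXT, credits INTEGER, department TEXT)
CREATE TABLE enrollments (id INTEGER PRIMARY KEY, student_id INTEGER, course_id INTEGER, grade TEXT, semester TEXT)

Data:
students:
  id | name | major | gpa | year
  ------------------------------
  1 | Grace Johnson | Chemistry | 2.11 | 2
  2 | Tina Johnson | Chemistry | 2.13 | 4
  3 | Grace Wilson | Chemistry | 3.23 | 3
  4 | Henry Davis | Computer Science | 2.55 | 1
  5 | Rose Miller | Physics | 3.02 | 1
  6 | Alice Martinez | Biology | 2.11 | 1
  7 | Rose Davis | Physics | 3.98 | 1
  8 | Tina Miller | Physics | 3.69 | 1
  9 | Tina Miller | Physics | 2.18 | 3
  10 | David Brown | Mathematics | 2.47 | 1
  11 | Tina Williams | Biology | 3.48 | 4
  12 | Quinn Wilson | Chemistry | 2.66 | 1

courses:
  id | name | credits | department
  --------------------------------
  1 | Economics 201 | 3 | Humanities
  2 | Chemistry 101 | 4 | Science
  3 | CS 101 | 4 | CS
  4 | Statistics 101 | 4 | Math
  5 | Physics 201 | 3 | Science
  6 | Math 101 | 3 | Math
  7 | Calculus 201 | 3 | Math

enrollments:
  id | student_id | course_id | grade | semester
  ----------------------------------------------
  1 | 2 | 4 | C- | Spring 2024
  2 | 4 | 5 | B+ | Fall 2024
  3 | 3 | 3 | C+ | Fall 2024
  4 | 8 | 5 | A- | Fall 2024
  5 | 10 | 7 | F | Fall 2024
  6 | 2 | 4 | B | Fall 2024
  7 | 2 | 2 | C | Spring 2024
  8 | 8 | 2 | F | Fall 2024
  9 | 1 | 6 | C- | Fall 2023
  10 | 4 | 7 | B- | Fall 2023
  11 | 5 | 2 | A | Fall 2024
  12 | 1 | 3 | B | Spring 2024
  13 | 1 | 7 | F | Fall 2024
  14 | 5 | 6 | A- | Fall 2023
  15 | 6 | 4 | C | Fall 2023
SELECT COUNT(*) FROM students WHERE gpa < 3.54

Execution result:
10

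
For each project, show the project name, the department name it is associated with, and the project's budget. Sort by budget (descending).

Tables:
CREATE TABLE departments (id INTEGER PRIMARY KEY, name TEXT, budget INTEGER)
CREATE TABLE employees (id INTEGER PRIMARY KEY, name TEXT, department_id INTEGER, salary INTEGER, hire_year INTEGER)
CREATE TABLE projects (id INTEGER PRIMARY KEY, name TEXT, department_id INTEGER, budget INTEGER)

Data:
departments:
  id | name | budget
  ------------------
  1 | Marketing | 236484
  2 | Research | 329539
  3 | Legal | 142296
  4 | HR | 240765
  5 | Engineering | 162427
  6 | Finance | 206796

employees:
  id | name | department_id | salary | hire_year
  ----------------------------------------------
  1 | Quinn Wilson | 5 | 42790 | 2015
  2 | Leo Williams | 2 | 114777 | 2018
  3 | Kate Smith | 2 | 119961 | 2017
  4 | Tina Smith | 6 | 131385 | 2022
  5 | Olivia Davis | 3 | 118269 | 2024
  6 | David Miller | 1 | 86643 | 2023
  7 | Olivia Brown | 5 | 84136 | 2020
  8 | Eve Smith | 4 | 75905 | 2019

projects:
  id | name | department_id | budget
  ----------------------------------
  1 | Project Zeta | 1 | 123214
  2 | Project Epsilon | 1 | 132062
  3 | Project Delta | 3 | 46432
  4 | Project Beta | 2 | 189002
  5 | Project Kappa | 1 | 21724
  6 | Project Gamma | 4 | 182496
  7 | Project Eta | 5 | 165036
SELECT c.name, p.name AS department, c.budget FROM projects c JOIN departments p ON c.department_id = p.id ORDER BY c.budget DESC

Execution result:
name | department | budget
Project Beta | Research | 189002
Project Gamma | HR | 182496
Project Eta | Engineering | 165036
Project Epsilon | Marketing | 132062
Project Zeta | Marketing | 123214
Project Delta | Legal | 46432
Project Kappa | Marketing | 21724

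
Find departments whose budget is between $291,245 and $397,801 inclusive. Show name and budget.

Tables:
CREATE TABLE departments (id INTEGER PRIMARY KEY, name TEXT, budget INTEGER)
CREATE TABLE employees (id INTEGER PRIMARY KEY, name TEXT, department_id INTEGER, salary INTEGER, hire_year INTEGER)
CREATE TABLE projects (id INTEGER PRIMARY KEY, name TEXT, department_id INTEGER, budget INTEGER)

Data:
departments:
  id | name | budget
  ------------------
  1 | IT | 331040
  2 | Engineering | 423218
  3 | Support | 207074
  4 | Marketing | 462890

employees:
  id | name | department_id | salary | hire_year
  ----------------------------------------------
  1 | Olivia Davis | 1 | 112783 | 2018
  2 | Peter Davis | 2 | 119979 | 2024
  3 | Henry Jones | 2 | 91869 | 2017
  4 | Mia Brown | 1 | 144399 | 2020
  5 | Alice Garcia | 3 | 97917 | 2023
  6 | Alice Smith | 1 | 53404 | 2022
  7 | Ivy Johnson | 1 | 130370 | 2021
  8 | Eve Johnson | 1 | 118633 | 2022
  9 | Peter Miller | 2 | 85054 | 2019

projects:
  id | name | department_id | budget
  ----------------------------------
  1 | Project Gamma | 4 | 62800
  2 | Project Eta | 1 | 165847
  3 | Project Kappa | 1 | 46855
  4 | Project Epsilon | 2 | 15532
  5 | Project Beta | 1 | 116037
SELECT name, budget FROM departments WHERE budget BETWEEN 291245 AND 397801

Execution result:
name | budget
IT | 331040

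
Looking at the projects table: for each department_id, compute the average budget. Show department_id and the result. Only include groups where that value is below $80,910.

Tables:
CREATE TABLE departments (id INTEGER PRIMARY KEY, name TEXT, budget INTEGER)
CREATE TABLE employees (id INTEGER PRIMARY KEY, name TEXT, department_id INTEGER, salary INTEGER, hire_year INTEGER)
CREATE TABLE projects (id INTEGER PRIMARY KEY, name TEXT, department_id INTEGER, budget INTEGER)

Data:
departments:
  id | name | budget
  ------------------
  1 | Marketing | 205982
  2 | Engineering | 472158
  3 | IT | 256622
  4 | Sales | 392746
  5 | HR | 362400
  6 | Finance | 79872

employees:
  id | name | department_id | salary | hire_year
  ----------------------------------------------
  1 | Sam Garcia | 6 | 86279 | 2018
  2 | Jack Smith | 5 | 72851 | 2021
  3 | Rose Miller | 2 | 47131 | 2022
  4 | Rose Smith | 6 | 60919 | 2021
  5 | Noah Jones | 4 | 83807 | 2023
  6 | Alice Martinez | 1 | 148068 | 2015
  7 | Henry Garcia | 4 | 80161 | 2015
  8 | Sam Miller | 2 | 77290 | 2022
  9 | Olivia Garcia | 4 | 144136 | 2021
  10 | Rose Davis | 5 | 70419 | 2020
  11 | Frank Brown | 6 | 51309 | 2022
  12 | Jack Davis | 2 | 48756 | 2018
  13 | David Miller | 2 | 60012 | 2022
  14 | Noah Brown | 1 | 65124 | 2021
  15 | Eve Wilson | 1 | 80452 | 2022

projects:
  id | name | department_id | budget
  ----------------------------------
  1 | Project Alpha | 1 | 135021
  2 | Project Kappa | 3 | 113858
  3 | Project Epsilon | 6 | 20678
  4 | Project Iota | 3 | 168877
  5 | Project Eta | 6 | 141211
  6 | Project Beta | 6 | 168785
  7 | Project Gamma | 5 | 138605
SELECT department_id, AVG(budget) AS avg_budget FROM projects GROUP BY department_id HAVING AVG(budget) < 80910

Execution result:
(no rows)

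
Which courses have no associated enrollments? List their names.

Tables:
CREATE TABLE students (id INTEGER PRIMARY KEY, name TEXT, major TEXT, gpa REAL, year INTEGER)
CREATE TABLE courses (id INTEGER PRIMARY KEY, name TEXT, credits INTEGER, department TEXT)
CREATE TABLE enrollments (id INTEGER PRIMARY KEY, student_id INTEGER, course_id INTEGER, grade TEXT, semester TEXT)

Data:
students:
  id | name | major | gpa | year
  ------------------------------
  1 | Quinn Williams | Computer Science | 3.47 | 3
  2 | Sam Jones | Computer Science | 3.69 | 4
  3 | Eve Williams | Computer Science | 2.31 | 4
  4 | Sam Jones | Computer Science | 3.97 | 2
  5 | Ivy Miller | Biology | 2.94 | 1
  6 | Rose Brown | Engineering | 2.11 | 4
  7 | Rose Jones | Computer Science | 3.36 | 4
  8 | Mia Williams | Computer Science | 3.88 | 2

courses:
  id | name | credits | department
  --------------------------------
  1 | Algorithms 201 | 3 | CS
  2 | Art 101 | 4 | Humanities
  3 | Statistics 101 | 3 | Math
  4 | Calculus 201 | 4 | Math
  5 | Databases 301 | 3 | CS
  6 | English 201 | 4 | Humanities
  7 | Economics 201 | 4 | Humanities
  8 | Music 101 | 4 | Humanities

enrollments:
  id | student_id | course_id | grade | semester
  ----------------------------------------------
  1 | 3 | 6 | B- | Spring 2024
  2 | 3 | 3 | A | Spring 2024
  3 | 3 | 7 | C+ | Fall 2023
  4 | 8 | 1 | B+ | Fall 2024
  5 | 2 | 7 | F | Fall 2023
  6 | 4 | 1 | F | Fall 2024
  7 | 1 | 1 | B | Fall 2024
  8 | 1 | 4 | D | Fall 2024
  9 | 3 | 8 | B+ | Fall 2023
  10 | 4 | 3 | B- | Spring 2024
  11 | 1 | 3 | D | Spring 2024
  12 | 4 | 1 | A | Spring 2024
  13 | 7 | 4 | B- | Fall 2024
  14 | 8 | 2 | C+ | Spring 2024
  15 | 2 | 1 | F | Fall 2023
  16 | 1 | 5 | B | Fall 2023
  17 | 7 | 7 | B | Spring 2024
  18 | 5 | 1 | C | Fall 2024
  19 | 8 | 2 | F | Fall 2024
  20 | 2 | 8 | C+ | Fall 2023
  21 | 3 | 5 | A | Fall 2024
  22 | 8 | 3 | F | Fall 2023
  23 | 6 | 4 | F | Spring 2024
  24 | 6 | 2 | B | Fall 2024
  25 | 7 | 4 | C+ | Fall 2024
SELECT p.name FROM courses p LEFT JOIN enrollments c ON c.course_id = p.id WHERE c.id IS NULL

Execution result:
(no rows)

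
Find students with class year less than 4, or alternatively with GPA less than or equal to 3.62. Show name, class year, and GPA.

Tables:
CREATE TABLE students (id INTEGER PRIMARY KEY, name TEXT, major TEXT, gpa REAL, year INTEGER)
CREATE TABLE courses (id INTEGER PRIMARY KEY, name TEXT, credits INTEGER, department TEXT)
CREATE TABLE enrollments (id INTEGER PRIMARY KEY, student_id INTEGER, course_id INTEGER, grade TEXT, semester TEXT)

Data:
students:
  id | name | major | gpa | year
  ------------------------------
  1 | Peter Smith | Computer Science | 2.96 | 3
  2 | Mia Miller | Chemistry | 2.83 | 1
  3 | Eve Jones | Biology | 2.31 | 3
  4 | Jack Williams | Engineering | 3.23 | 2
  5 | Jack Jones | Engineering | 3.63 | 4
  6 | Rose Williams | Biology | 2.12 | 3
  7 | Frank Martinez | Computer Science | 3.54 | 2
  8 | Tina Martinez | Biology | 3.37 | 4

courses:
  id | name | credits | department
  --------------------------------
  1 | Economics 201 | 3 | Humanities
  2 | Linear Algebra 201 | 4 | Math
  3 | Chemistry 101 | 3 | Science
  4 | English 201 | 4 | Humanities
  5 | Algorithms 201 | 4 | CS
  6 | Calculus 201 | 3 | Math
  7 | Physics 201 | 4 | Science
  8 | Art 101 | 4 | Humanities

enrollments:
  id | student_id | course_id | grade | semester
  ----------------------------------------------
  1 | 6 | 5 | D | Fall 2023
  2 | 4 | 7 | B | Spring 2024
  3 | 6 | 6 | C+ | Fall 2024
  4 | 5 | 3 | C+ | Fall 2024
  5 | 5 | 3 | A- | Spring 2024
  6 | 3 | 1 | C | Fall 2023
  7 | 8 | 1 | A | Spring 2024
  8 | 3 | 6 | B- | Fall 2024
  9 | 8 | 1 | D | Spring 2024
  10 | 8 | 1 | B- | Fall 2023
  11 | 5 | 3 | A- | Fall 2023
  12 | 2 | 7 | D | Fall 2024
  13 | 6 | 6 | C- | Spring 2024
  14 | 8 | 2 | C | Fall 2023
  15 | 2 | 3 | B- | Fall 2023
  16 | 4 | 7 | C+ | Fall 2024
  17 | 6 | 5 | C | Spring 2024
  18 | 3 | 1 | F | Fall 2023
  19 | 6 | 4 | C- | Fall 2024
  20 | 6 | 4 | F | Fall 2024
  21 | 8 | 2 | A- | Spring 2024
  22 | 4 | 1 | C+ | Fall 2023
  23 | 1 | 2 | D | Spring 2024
SELECT name, year, gpa FROM students WHERE year < 4 OR gpa <= 3.62

Execution result:
name | year | gpa
Peter Smith | 3 | 2.96
Mia Miller | 1 | 2.83
Eve Jones | 3 | 2.31
Jack Williams | 2 | 3.23
Rose Williams | 3 | 2.12
Frank Martinez | 2 | 3.54
Tina Martinez | 4 | 3.37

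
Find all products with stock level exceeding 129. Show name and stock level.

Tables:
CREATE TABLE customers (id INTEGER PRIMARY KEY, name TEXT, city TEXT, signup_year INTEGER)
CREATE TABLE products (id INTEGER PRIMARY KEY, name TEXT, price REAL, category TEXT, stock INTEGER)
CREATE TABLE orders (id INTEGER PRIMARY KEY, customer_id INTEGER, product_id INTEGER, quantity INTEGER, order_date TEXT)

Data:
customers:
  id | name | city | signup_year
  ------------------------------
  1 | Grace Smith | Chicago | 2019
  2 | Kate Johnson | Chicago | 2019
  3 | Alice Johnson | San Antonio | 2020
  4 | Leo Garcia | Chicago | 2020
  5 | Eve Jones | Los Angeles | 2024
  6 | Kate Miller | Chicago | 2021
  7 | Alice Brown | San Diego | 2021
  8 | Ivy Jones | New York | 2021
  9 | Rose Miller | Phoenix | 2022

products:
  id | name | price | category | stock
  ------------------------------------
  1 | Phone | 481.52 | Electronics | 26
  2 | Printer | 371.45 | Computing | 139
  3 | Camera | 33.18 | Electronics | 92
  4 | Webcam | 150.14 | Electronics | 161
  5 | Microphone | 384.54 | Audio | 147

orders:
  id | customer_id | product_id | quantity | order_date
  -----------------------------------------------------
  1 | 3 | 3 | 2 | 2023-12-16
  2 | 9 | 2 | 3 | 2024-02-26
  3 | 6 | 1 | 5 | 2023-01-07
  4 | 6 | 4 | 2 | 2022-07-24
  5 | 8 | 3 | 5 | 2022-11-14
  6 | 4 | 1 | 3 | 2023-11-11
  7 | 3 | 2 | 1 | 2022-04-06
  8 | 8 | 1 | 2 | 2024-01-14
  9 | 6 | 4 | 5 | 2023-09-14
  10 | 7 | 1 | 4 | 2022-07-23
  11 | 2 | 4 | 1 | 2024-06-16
SELECT name, stock FROM products WHERE stock > 129

Execution result:
name | stock
Printer | 139
Webcam | 161
Microphone | 147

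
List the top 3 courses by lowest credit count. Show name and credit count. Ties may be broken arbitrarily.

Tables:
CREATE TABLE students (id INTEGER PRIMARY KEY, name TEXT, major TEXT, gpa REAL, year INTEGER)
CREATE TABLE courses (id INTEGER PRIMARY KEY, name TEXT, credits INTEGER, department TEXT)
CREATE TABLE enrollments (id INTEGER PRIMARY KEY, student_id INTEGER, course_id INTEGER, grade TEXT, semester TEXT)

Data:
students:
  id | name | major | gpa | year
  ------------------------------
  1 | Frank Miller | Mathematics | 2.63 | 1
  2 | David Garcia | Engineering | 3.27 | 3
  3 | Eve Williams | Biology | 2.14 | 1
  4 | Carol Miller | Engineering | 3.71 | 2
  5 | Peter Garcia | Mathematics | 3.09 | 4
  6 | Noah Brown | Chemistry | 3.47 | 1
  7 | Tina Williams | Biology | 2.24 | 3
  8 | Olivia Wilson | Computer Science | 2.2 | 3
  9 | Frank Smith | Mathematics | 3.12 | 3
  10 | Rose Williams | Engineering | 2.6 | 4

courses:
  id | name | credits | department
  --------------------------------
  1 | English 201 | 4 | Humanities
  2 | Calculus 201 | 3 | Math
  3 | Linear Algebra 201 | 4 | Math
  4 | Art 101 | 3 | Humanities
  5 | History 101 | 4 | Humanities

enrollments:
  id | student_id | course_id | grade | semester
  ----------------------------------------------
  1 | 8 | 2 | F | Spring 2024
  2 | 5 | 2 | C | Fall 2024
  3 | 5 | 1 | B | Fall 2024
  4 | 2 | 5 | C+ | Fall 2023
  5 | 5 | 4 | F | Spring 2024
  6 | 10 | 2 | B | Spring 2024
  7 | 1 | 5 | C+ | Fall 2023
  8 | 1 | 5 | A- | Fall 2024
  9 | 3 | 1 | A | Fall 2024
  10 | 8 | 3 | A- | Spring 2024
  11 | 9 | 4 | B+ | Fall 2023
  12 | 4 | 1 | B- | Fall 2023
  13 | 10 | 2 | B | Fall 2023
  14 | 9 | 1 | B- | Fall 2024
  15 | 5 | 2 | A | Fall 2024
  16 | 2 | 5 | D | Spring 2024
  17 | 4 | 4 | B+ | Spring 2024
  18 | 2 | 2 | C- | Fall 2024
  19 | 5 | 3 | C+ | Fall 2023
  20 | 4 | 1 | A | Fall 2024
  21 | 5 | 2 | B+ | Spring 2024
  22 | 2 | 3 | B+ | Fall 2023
SELECT name, credits FROM courses ORDER BY credits ASC LIMIT 3

Execution result:
name | credits
Calculus 201 | 3
Art 101 | 3
English 201 | 4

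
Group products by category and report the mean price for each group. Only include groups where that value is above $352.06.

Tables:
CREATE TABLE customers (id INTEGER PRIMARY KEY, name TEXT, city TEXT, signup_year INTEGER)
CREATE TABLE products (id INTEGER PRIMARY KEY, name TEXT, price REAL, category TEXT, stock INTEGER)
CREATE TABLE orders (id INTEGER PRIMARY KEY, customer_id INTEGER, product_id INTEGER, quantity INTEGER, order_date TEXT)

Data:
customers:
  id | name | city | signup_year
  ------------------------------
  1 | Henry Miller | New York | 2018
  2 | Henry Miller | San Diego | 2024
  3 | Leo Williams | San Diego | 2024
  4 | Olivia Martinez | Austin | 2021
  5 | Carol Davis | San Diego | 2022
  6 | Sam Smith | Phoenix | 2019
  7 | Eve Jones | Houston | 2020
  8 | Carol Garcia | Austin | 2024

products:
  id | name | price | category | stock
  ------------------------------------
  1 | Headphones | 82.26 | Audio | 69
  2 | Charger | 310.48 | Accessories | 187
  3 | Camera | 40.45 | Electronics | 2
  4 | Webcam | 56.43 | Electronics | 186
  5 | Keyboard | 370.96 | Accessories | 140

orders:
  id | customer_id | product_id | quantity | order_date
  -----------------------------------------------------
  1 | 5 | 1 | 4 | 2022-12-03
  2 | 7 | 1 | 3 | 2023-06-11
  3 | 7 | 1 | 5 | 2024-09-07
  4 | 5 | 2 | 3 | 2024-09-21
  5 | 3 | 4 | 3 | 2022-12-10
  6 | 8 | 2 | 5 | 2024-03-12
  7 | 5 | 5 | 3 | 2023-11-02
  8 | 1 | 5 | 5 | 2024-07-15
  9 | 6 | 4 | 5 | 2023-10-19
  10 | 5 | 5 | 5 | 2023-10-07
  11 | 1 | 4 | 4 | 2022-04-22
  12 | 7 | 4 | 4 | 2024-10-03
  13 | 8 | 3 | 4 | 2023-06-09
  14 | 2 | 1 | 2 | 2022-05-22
SELECT category, AVG(price) AS avg_price FROM products GROUP BY category HAVING AVG(price) > 352.06

Execution result:
(no rows)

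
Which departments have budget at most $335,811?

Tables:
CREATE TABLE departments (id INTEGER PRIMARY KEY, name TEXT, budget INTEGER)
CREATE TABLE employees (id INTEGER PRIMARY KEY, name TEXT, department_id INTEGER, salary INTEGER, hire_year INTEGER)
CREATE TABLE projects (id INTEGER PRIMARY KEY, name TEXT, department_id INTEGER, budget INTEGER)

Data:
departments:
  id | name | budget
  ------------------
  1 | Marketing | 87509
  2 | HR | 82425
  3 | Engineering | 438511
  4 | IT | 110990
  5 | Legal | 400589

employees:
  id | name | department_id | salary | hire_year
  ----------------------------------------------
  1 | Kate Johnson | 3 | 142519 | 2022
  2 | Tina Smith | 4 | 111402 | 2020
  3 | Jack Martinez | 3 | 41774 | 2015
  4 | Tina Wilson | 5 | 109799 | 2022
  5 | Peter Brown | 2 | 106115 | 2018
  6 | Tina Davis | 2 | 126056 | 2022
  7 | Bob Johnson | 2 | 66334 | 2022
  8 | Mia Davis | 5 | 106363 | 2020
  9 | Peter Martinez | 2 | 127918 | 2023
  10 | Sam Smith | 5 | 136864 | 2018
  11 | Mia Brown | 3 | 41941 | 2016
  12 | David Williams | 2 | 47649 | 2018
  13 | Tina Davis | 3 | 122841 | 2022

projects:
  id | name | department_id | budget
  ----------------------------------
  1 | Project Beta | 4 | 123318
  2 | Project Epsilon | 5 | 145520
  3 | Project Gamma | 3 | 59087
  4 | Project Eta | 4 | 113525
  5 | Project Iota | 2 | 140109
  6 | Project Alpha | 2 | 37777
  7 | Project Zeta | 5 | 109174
SELECT name, budget FROM departments WHERE budget <= 335811

Execution result:
name | budget
Marketing | 87509
HR | 82425
IT | 110990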